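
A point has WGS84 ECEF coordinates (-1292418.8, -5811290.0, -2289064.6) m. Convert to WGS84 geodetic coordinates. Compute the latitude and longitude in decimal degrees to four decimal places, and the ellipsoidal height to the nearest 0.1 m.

λ = atan2(Y, X) = -102.53840028°; p = √(X²+Y²) = 5953271.2 m.
Bowring's method on WGS84 (a = 6378137 m, b = 6356752.314 m) gives φ = -21.16119974°, h = 2815.328 m.

lat -21.1612°, lon -102.5384°, h 2815.3 m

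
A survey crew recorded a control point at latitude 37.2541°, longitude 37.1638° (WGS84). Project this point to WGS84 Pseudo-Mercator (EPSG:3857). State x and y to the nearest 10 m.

x 4137060 m, y 4474580 m

Web Mercator is spherical with R = a = 6378137 m.
x = R·λ = 6378137 × 0.648630673 = 4137055.292 m.
y = R·ln tan(π/4 + φ/2) = 6378137 × 0.701550387 = 4474584.482 m.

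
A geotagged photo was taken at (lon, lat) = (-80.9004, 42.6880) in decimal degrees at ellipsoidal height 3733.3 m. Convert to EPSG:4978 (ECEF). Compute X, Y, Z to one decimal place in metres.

WGS84: a = 6378137 m, e² = 0.006694380; N(φ) = a/√(1−e²sin²φ) = 6387973.593 m.
X = (N+h)·cosφ·cosλ = 743036.349 m; Y = (N+h)·cosφ·sinλ = -4639138.315 m; Z = (N(1−e²)+h)·sinφ = 4304620.016 m.

X 743036.3 m, Y -4639138.3 m, Z 4304620.0 m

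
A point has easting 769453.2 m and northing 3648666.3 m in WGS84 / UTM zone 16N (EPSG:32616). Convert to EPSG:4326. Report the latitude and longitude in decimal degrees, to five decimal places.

lat 32.94310°, lon -84.11790°

Zone 16N: λ₀ = -87°, k₀ = 0.9996, false easting 500000 m.
Meridian distance M = (N − FN)/k₀ = 3650126.4 m.
Inverse transverse Mercator on WGS84 gives φ = 32.94309986°, λ = -84.11790038°.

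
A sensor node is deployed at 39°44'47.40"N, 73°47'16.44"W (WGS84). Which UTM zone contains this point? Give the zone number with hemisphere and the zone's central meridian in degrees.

UTM zone = ⌊(λ + 180)/6⌋ + 1; -73.7879° ∈ [-78°, -72°) → zone 18.
Hemisphere: N (φ ≥ 0).
Central meridian λ₀ = 6×18 − 183 = -75°.

Zone 18N, central meridian -75°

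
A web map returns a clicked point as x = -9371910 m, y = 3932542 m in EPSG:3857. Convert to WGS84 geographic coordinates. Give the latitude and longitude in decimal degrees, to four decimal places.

lat 33.2801°, lon -84.1893°

R = 6378137 m. λ = x/R = -84.18929994°.
φ = 2·arctan(exp(y/R)) − 90° = 2·arctan(1.85256) − 90° = 33.28010117°.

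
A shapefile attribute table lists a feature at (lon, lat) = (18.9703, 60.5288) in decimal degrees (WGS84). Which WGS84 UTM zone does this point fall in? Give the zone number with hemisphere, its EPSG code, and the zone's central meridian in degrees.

Zone 34N (EPSG:32634), central meridian 21°

UTM zone = ⌊(λ + 180)/6⌋ + 1; 18.9703° ∈ [18°, 24°) → zone 34.
Hemisphere: N (φ ≥ 0).
Central meridian λ₀ = 6×34 − 183 = 21°.
EPSG code: 32634.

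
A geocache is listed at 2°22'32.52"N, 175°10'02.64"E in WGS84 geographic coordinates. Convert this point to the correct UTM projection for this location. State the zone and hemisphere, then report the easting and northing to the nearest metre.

Zone 60N: E 296217 m, N 262723 m

Longitude 175.1674° lies in the 6° band [174°, 180°), giving zone 60; latitude is north of the equator, so 60N.
Zone 60 central meridian λ₀ = 6×60 − 183 = 177°; Δλ = -1.8326°.
Transverse Mercator on WGS84 with k₀ = 0.9996 gives E = 296216.739 m, N = 262722.868 m.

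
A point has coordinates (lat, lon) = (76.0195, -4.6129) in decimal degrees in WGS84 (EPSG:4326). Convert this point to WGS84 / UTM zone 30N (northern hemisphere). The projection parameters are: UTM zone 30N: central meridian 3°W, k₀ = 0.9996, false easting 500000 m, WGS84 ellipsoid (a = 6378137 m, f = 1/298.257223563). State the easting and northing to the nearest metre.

Zone 30 central meridian λ₀ = 6×30 − 183 = -3°; Δλ = -1.6129°.
Transverse Mercator on WGS84 with k₀ = 0.9996 gives E = 456508.007 m, N = 8437955.314 m.

E 456508 m, N 8437955 m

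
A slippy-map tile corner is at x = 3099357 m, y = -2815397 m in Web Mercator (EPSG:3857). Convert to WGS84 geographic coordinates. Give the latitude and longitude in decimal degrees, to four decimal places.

R = 6378137 m. λ = x/R = 27.84199764°.
φ = 2·arctan(exp(y/R)) − 90° = 2·arctan(0.64313) − 90° = -24.50770216°.

lat -24.5077°, lon 27.8420°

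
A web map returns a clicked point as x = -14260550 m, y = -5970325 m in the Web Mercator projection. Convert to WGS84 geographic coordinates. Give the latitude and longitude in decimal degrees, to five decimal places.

lat -47.17280°, lon -128.10470°

R = 6378137 m. λ = x/R = -128.10470025°.
φ = 2·arctan(exp(y/R)) − 90° = 2·arctan(0.39217) − 90° = -47.17279888°.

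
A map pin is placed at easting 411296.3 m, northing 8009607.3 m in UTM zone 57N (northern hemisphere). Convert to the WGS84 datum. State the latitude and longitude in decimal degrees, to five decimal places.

Zone 57N: λ₀ = 159°, k₀ = 0.9996, false easting 500000 m.
Meridian distance M = (N − FN)/k₀ = 8012812.4 m.
Inverse transverse Mercator on WGS84 gives φ = 72.16819962°, λ = 156.40399908°.

lat 72.16820°, lon 156.40400°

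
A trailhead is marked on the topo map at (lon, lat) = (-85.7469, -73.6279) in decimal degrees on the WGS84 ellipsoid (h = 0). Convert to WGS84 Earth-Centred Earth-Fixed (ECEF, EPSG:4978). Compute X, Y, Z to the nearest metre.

WGS84: a = 6378137 m, e² = 0.006694380; N(φ) = a/√(1−e²sin²φ) = 6397880.906 m.
X = (N+h)·cosφ·cosλ = 133744.417 m; Y = (N+h)·cosφ·sinλ = -1798431.883 m; Z = (N(1−e²)+h)·sinφ = -6097362.294 m.

X 133744 m, Y -1798432 m, Z -6097362 m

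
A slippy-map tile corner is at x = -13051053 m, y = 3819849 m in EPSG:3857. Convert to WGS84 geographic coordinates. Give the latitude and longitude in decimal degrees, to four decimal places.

lat 32.4297°, lon -117.2396°

R = 6378137 m. λ = x/R = -117.23960384°.
φ = 2·arctan(exp(y/R)) − 90° = 2·arctan(1.82011) − 90° = 32.42970348°.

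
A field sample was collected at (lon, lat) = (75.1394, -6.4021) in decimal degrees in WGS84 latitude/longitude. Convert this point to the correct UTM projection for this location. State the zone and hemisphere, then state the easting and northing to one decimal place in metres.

Zone 43S: E 515415.7 m, N 9292344.0 m

Longitude 75.1394° lies in the 6° band [72°, 78°), giving zone 43; latitude is south of the equator, so 43S.
Zone 43 central meridian λ₀ = 6×43 − 183 = 75°; Δλ = +0.1394°.
Transverse Mercator on WGS84 with k₀ = 0.9996 gives E = 515415.653 m, N = 9292344.000 m.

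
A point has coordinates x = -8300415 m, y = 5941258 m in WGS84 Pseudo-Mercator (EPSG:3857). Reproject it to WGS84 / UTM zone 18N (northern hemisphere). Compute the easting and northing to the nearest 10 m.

Web Mercator inverse (R = 6378137 m) → φ = 46.99500010°, λ = -74.56389659°.
UTM 18N forward: E = 533158.084 m, N = 5204700.773 m.

E 533160 m, N 5204700 m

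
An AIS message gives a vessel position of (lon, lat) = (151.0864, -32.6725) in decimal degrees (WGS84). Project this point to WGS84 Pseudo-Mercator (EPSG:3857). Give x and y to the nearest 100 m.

Web Mercator is spherical with R = a = 6378137 m.
x = R·λ = 6378137 × 2.636955135 = 16818861.114 m.
y = R·ln tan(π/4 + φ/2) = 6378137 × -0.603924635 = -3851914.061 m.

x 16818900 m, y -3851900 m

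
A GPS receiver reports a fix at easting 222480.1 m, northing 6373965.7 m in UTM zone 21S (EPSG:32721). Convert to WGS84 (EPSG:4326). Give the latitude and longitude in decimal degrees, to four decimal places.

Zone 21S: λ₀ = -57°, k₀ = 0.9996, false easting 500000 m, false northing 10000000 m.
Meridian distance M = (N − FN)/k₀ = -3627485.3 m.
Inverse transverse Mercator on WGS84 gives φ = -32.73720029°, λ = -59.96149983°.

lat -32.7372°, lon -59.9615°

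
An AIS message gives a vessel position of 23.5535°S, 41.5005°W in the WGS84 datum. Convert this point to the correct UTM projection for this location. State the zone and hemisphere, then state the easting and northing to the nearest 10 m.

Zone 24S: E 244750 m, N 7392980 m

Longitude -41.5005° lies in the 6° band [-42°, -36°), giving zone 24; latitude is south of the equator, so 24S.
Zone 24 central meridian λ₀ = 6×24 − 183 = -39°; Δλ = -2.5005°.
Transverse Mercator on WGS84 with k₀ = 0.9996 gives E = 244746.152 m, N = 7392979.077 m.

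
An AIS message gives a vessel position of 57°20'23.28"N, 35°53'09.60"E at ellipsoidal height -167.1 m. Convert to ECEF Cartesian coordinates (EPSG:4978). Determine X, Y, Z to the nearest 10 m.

WGS84: a = 6378137 m, e² = 0.006694380; N(φ) = a/√(1−e²sin²φ) = 6393322.513 m.
X = (N+h)·cosφ·cosλ = 2795220.840 m; Y = (N+h)·cosφ·sinλ = 2022361.729 m; Z = (N(1−e²)+h)·sinφ = 5346274.941 m.

X 2795220 m, Y 2022360 m, Z 5346270 m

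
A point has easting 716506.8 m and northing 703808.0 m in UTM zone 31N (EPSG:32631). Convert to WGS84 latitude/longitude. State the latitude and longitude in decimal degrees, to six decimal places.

lat 6.363600°, lon 4.957300°

Zone 31N: λ₀ = 3°, k₀ = 0.9996, false easting 500000 m.
Meridian distance M = (N − FN)/k₀ = 704089.6 m.
Inverse transverse Mercator on WGS84 gives φ = 6.36360018°, λ = 4.95730014°.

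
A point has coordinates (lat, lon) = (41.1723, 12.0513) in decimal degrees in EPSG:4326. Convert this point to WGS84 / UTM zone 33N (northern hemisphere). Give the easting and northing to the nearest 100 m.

E 252600 m, N 4562100 m

Zone 33 central meridian λ₀ = 6×33 − 183 = 15°; Δλ = -2.9487°.
Transverse Mercator on WGS84 with k₀ = 0.9996 gives E = 252641.996 m, N = 4562076.567 m.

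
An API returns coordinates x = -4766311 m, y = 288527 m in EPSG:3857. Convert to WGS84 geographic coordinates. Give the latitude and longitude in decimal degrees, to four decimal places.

lat 2.5910°, lon -42.8165°

R = 6378137 m. λ = x/R = -42.81650020°.
φ = 2·arctan(exp(y/R)) − 90° = 2·arctan(1.04628) − 90° = 2.59099860°.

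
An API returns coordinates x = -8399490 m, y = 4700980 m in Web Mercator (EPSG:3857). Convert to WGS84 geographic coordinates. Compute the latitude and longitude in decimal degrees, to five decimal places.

lat 38.85540°, lon -75.45390°

R = 6378137 m. λ = x/R = -75.45390246°.
φ = 2·arctan(exp(y/R)) − 90° = 2·arctan(2.08975) − 90° = 38.85540016°.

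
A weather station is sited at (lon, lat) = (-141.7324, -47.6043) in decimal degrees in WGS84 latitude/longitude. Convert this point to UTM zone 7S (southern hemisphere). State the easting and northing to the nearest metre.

E 444950 m, N 4727419 m

Zone 7 central meridian λ₀ = 6×7 − 183 = -141°; Δλ = -0.7324°.
Transverse Mercator on WGS84 with k₀ = 0.9996 gives E = 444949.914 m, N = 4727418.816 m.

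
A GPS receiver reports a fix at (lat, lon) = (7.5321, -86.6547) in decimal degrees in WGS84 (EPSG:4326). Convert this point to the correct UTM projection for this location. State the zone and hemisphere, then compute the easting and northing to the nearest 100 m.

Longitude -86.6547° lies in the 6° band [-90°, -84°), giving zone 16; latitude is north of the equator, so 16N.
Zone 16 central meridian λ₀ = 6×16 − 183 = -87°; Δλ = +0.3453°.
Transverse Mercator on WGS84 with k₀ = 0.9996 gives E = 538094.128 m, N = 832586.403 m.

Zone 16N: E 538100 m, N 832600 m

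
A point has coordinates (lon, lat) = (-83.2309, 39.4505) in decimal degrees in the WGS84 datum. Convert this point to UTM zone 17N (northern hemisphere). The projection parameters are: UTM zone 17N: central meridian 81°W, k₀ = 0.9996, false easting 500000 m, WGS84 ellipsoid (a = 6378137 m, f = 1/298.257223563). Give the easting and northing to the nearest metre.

E 308044 m, N 4369146 m

Zone 17 central meridian λ₀ = 6×17 − 183 = -81°; Δλ = -2.2309°.
Transverse Mercator on WGS84 with k₀ = 0.9996 gives E = 308043.990 m, N = 4369146.219 m.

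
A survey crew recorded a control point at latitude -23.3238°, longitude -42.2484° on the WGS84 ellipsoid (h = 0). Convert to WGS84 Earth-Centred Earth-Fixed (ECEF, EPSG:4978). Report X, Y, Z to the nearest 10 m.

WGS84: a = 6378137 m, e² = 0.006694380; N(φ) = a/√(1−e²sin²φ) = 6381486.241 m.
X = (N+h)·cosφ·cosλ = 4337791.162 m; Y = (N+h)·cosφ·sinλ = -3939951.001 m; Z = (N(1−e²)+h)·sinφ = -2509688.540 m.

X 4337790 m, Y -3939950 m, Z -2509690 m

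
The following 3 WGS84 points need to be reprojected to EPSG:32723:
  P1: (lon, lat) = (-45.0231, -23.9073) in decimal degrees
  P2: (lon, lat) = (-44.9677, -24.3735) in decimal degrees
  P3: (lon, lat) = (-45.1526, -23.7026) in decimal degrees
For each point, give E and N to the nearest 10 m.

P1: E 497650 m, N 7356040 m; P2: E 503280 m, N 7304420 m; P3: E 484440 m, N 7378690 m

UTM zone 23S: λ₀ = -45°, k₀ = 0.9996.
P1 (-23.9073°, -45.0231°) → (497648.794, 7356036.388) m.
P2 (-24.3735°, -44.9677°) → (503275.717, 7304420.422) m.
P3 (-23.7026°, -45.1526°) → (484443.418, 7378690.816) m.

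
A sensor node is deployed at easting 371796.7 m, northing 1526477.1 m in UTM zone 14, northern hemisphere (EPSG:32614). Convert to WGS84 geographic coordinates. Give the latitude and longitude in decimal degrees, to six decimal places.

lat 13.805000°, lon -100.186100°

Zone 14N: λ₀ = -99°, k₀ = 0.9996, false easting 500000 m.
Meridian distance M = (N − FN)/k₀ = 1527087.9 m.
Inverse transverse Mercator on WGS84 gives φ = 13.80499978°, λ = -100.18610002°.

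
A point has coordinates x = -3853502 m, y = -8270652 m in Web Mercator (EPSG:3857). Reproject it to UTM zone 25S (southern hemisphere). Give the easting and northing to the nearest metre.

E 408249 m, N 3412610 m

Web Mercator inverse (R = 6378137 m) → φ = -59.41510000°, λ = -34.61659744°.
UTM 25S forward: E = 408248.936 m, N = 3412610.464 m.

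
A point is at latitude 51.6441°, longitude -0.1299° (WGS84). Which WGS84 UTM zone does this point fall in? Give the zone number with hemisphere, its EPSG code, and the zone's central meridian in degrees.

UTM zone = ⌊(λ + 180)/6⌋ + 1; -0.1299° ∈ [-6°, 0°) → zone 30.
Hemisphere: N (φ ≥ 0).
Central meridian λ₀ = 6×30 − 183 = -3°.
EPSG code: 32630.

Zone 30N (EPSG:32630), central meridian -3°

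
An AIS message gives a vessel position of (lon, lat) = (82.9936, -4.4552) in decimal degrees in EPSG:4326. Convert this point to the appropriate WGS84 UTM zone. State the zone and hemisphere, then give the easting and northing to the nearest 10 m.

Longitude 82.9936° lies in the 6° band [78°, 84°), giving zone 44; latitude is south of the equator, so 44S.
Zone 44 central meridian λ₀ = 6×44 − 183 = 81°; Δλ = +1.9936°.
Transverse Mercator on WGS84 with k₀ = 0.9996 gives E = 721216.323 m, N = 9507257.535 m.

Zone 44S: E 721220 m, N 9507260 m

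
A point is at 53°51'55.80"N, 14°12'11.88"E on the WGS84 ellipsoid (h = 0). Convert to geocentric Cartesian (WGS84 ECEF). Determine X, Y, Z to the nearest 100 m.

X 3654100 m, Y 924900 m, Z 5127900 m

WGS84: a = 6378137 m, e² = 0.006694380; N(φ) = a/√(1−e²sin²φ) = 6392108.067 m.
X = (N+h)·cosφ·cosλ = 3654092.613 m; Y = (N+h)·cosφ·sinλ = 924851.518 m; Z = (N(1−e²)+h)·sinφ = 5127930.271 m.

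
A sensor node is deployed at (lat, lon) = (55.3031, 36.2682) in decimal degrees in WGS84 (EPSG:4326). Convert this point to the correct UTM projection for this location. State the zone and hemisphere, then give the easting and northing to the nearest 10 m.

Longitude 36.2682° lies in the 6° band [36°, 42°), giving zone 37; latitude is north of the equator, so 37N.
Zone 37 central meridian λ₀ = 6×37 − 183 = 39°; Δλ = -2.7318°.
Transverse Mercator on WGS84 with k₀ = 0.9996 gives E = 326593.649 m, N = 6131920.794 m.

Zone 37N: E 326590 m, N 6131920 m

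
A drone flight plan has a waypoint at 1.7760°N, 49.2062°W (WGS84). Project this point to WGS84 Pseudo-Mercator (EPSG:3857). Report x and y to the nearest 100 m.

Web Mercator is spherical with R = a = 6378137 m.
x = R·λ = 6378137 × -0.858810202 = -5477609.128 m.
y = R·ln tan(π/4 + φ/2) = 6378137 × 0.031002012 = 197735.083 m.

x -5477600 m, y 197700 m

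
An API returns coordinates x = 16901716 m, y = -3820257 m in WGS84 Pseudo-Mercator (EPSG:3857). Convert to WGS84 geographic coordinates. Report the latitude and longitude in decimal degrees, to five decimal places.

lat -32.43280°, lon 151.83070°

R = 6378137 m. λ = x/R = 151.83069811°.
φ = 2·arctan(exp(y/R)) − 90° = 2·arctan(0.54938) − 90° = -32.43279698°.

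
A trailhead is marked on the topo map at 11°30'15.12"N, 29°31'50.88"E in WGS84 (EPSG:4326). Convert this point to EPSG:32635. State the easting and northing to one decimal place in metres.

E 776077.0 m, N 1272946.6 m

Zone 35 central meridian λ₀ = 6×35 − 183 = 27°; Δλ = +2.5308°.
Transverse Mercator on WGS84 with k₀ = 0.9996 gives E = 776077.010 m, N = 1272946.624 m.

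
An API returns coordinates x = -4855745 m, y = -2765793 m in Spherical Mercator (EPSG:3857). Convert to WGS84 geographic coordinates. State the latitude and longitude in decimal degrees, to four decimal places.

R = 6378137 m. λ = x/R = -43.61989949°.
φ = 2·arctan(exp(y/R)) − 90° = 2·arctan(0.64815) − 90° = -24.10159666°.

lat -24.1016°, lon -43.6199°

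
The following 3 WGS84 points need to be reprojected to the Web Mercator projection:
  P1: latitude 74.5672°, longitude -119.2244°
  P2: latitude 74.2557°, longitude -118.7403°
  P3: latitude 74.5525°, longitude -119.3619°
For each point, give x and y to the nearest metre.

Web Mercator: x = R·λ, y = R·ln tan(π/4+φ/2), R = 6378137 m.
P1 (74.5672°, -119.2244°) → (-13271999.498, 12748667.337) m.
P2 (74.2557°, -118.7403°) → (-13218109.733, 12619625.157) m.
P3 (74.5525°, -119.3619°) → (-13287305.928, 12742520.823) m.

P1: x -13271999 m, y 12748667 m; P2: x -13218110 m, y 12619625 m; P3: x -13287306 m, y 12742521 m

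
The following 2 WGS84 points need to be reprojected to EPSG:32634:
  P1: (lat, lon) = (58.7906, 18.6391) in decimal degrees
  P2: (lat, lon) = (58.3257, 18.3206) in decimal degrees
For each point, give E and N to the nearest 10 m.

UTM zone 34N: λ₀ = 21°, k₀ = 0.9996.
P1 (58.7906°, 18.6391°) → (363556.082, 6519140.404) m.
P2 (58.3257°, 18.3206°) → (343089.076, 6468095.588) m.

P1: E 363560 m, N 6519140 m; P2: E 343090 m, N 6468100 m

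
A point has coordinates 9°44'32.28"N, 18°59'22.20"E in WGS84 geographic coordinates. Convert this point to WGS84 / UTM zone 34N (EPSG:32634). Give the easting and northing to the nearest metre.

E 279444 m, N 1077575 m

Zone 34 central meridian λ₀ = 6×34 − 183 = 21°; Δλ = -2.0105°.
Transverse Mercator on WGS84 with k₀ = 0.9996 gives E = 279443.874 m, N = 1077575.4999 m.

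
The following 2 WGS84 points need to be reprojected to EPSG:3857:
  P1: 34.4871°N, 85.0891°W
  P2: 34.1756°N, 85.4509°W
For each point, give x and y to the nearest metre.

P1: x -9472075 m, y 4094397 m; P2: x -9512351 m, y 4052405 m

Web Mercator: x = R·λ, y = R·ln tan(π/4+φ/2), R = 6378137 m.
P1 (34.4871°, -85.0891°) → (-9472075.284, 4094396.698) m.
P2 (34.1756°, -85.4509°) → (-9512350.676, 4052405.258) m.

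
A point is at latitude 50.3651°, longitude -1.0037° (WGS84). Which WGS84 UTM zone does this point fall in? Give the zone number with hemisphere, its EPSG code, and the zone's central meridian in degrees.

Zone 30N (EPSG:32630), central meridian -3°

UTM zone = ⌊(λ + 180)/6⌋ + 1; -1.0037° ∈ [-6°, 0°) → zone 30.
Hemisphere: N (φ ≥ 0).
Central meridian λ₀ = 6×30 − 183 = -3°.
EPSG code: 32630.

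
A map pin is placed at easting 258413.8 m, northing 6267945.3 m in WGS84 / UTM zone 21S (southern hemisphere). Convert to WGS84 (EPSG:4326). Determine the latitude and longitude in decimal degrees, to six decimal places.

lat -33.701000°, lon -59.606600°

Zone 21S: λ₀ = -57°, k₀ = 0.9996, false easting 500000 m, false northing 10000000 m.
Meridian distance M = (N − FN)/k₀ = -3733548.1 m.
Inverse transverse Mercator on WGS84 gives φ = -33.70100040°, λ = -59.60659957°.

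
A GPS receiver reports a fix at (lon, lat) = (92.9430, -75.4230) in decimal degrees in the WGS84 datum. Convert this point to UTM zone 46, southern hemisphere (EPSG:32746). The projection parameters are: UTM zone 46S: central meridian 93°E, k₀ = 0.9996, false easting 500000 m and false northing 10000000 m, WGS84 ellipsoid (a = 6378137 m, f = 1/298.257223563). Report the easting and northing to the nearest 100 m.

Zone 46 central meridian λ₀ = 6×46 − 183 = 93°; Δλ = -0.0570°.
Transverse Mercator on WGS84 with k₀ = 0.9996 gives E = 498398.642 m, N = 1629195.854 m.

E 498400 m, N 1629200 m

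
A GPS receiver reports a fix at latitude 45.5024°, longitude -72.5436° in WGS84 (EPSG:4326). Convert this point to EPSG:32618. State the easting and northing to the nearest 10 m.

E 691900 m, N 5041700 m

Zone 18 central meridian λ₀ = 6×18 − 183 = -75°; Δλ = +2.4564°.
Transverse Mercator on WGS84 with k₀ = 0.9996 gives E = 691901.567 m, N = 5041698.201 m.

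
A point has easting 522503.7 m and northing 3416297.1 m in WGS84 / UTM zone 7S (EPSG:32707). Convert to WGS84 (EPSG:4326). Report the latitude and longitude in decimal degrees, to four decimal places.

Zone 7S: λ₀ = -141°, k₀ = 0.9996, false easting 500000 m, false northing 10000000 m.
Meridian distance M = (N − FN)/k₀ = -6586337.4 m.
Inverse transverse Mercator on WGS84 gives φ = -59.39139983°, λ = -140.60379921°.

lat -59.3914°, lon -140.6038°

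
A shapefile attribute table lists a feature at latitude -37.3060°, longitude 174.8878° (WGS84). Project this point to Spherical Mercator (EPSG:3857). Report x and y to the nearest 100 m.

x 19468400 m, y -4481800 m

Web Mercator is spherical with R = a = 6378137 m.
x = R·λ = 6378137 × 3.052367932 = 19468420.842 m.
y = R·ln tan(π/4 + φ/2) = 6378137 × -0.702688811 = -4481845.503 m.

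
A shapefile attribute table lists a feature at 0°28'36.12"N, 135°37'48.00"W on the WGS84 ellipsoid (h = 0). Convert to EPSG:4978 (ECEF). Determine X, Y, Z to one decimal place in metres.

X -4559183.8 m, Y -4460008.6 m, Z 52710.2 m

WGS84: a = 6378137 m, e² = 0.006694380; N(φ) = a/√(1−e²sin²φ) = 6378138.478 m.
X = (N+h)·cosφ·cosλ = -4559183.847 m; Y = (N+h)·cosφ·sinλ = -4460008.649 m; Z = (N(1−e²)+h)·sinφ = 52710.161 m.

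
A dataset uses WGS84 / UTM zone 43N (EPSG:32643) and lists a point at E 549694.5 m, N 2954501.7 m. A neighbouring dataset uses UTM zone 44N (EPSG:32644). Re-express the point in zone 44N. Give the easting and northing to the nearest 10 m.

E -47620 m, N 2966240 m

UTM 43N → geographic: φ = 26.71079977°, λ = 75.49960044°.
UTM 44N (λ₀ = 81°) forward: E = -47616.786 m, N = 2966243.259 m.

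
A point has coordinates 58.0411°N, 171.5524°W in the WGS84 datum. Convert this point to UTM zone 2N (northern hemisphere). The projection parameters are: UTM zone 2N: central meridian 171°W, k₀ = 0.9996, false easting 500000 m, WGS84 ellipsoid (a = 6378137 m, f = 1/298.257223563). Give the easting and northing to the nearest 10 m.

E 467390 m, N 6433420 m

Zone 2 central meridian λ₀ = 6×2 − 183 = -171°; Δλ = -0.5524°.
Transverse Mercator on WGS84 with k₀ = 0.9996 gives E = 467385.716 m, N = 6433419.356 m.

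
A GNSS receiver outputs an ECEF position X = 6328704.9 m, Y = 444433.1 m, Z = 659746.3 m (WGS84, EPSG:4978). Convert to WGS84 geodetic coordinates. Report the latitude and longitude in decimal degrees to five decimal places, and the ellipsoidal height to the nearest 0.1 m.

λ = atan2(Y, X) = 4.01699961°; p = √(X²+Y²) = 6344290.9 m.
Bowring's method on WGS84 (a = 6378137 m, b = 6356752.314 m) gives φ = 5.97659969°, h = 595.230 m.

lat 5.97660°, lon 4.01700°, h 595.2 m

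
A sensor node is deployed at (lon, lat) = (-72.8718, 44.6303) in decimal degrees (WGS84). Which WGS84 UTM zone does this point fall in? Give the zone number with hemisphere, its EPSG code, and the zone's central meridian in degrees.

Zone 18N (EPSG:32618), central meridian -75°

UTM zone = ⌊(λ + 180)/6⌋ + 1; -72.8718° ∈ [-78°, -72°) → zone 18.
Hemisphere: N (φ ≥ 0).
Central meridian λ₀ = 6×18 − 183 = -75°.
EPSG code: 32618.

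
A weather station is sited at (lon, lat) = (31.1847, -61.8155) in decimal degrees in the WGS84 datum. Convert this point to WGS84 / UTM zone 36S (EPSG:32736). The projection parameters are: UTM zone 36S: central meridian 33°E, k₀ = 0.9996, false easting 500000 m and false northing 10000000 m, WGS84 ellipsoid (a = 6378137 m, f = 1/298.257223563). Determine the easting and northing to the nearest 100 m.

Zone 36 central meridian λ₀ = 6×36 − 183 = 33°; Δλ = -1.8153°.
Transverse Mercator on WGS84 with k₀ = 0.9996 gives E = 404353.902 m, N = 3145037.373 m.

E 404400 m, N 3145000 m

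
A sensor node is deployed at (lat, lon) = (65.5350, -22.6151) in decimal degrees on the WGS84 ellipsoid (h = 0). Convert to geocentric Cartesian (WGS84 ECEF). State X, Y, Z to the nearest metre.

WGS84: a = 6378137 m, e² = 0.006694380; N(φ) = a/√(1−e²sin²φ) = 6395898.219 m.
X = (N+h)·cosφ·cosλ = 2445112.436 m; Y = (N+h)·cosφ·sinλ = -1018558.208 m; Z = (N(1−e²)+h)·sinφ = 5782666.543 m.

X 2445112 m, Y -1018558 m, Z 5782667 m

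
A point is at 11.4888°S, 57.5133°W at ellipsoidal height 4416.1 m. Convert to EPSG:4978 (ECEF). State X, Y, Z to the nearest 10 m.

X 3359850 m, Y -5276620 m, Z -1262920 m

WGS84: a = 6378137 m, e² = 0.006694380; N(φ) = a/√(1−e²sin²φ) = 6378984.103 m.
X = (N+h)·cosφ·cosλ = 3359853.050 m; Y = (N+h)·cosφ·sinλ = -5276615.429 m; Z = (N(1−e²)+h)·sinφ = -1262917.034 m.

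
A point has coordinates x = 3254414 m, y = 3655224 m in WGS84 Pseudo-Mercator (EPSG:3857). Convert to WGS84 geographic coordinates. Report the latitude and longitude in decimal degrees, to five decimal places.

lat 31.17290°, lon 29.23490°

R = 6378137 m. λ = x/R = 29.23489837°.
φ = 2·arctan(exp(y/R)) − 90° = 2·arctan(1.77373) − 90° = 31.17290065°.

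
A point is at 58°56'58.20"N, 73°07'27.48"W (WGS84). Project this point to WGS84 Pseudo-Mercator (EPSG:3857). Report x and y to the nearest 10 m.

Web Mercator is spherical with R = a = 6378137 m.
x = R·λ = 6378137 × -1.276259798 = -8140159.841 m.
y = R·ln tan(π/4 + φ/2) = 6378137 × 1.280856760 = 8169479.894 m.

x -8140160 m, y 8169480 m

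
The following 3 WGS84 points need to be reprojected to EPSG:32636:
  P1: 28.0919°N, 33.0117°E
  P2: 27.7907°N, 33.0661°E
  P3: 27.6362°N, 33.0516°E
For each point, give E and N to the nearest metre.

P1: E 501149 m, N 3107383 m; P2: E 506512 m, N 3074019 m; P3: E 505090 m, N 3056905 m

UTM zone 36N: λ₀ = 33°, k₀ = 0.9996.
P1 (28.0919°, 33.0117°) → (501149.396, 3107382.728) m.
P2 (27.7907°, 33.0661°) → (506511.634, 3074019.241) m.
P3 (27.6362°, 33.0516°) → (505090.379, 3056904.508) m.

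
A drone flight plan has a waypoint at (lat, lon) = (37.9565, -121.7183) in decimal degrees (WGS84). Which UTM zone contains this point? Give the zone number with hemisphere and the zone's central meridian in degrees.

Zone 10N, central meridian -123°

UTM zone = ⌊(λ + 180)/6⌋ + 1; -121.7183° ∈ [-126°, -120°) → zone 10.
Hemisphere: N (φ ≥ 0).
Central meridian λ₀ = 6×10 − 183 = -123°.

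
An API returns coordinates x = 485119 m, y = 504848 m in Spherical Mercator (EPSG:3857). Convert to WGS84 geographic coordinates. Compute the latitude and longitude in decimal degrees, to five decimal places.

lat 4.53040°, lon 4.35790°

R = 6378137 m. λ = x/R = 4.35789812°.
φ = 2·arctan(exp(y/R)) − 90° = 2·arctan(1.08237) − 90° = 4.53039858°.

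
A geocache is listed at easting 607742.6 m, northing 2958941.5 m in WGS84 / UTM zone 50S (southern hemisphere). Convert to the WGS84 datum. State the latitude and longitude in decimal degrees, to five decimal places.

lat -63.48150°, lon 119.16310°

Zone 50S: λ₀ = 117°, k₀ = 0.9996, false easting 500000 m, false northing 10000000 m.
Meridian distance M = (N − FN)/k₀ = -7043876.1 m.
Inverse transverse Mercator on WGS84 gives φ = -63.48149991°, λ = 119.16309918°.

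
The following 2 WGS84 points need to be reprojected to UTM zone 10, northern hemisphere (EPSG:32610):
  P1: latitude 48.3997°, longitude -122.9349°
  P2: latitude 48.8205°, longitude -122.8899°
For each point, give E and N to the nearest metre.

UTM zone 10N: λ₀ = -123°, k₀ = 0.9996.
P1 (48.3997°, -122.9349°) → (504818.537, 5360728.819) m.
P2 (48.8205°, -122.8899°) → (508081.890, 5407507.775) m.

P1: E 504819 m, N 5360729 m; P2: E 508082 m, N 5407508 m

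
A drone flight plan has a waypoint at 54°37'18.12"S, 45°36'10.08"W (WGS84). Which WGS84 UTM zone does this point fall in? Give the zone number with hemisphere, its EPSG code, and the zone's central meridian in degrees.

Zone 23S (EPSG:32723), central meridian -45°

UTM zone = ⌊(λ + 180)/6⌋ + 1; -45.6028° ∈ [-48°, -42°) → zone 23.
Hemisphere: S (φ < 0).
Central meridian λ₀ = 6×23 − 183 = -45°.
EPSG code: 32723.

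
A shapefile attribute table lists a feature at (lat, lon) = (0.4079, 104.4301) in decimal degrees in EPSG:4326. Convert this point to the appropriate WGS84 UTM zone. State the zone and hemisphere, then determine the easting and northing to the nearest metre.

Longitude 104.4301° lies in the 6° band [102°, 108°), giving zone 48; latitude is north of the equator, so 48N.
Zone 48 central meridian λ₀ = 6×48 − 183 = 105°; Δλ = -0.5699°.
Transverse Mercator on WGS84 with k₀ = 0.9996 gives E = 436584.942 m, N = 45087.459 m.

Zone 48N: E 436585 m, N 45087 m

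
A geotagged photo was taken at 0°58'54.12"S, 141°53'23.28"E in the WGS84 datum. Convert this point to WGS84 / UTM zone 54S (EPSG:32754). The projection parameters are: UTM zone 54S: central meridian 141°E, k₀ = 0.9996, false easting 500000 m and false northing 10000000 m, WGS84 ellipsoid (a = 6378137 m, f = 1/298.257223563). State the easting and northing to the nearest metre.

E 599002 m, N 9891479 m

Zone 54 central meridian λ₀ = 6×54 − 183 = 141°; Δλ = +0.8898°.
Transverse Mercator on WGS84 with k₀ = 0.9996 gives E = 599002.030 m, N = 9891479.375 m.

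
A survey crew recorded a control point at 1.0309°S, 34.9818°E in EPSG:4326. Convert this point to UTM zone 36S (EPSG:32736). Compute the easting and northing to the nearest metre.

Zone 36 central meridian λ₀ = 6×36 − 183 = 33°; Δλ = +1.9818°.
Transverse Mercator on WGS84 with k₀ = 0.9996 gives E = 720533.512 m, N = 9885985.811 m.

E 720534 m, N 9885986 m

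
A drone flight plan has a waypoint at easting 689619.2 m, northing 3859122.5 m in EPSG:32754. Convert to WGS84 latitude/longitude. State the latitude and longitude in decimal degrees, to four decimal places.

lat -55.3775°, lon 143.9929°

Zone 54S: λ₀ = 141°, k₀ = 0.9996, false easting 500000 m, false northing 10000000 m.
Meridian distance M = (N − FN)/k₀ = -6143334.8 m.
Inverse transverse Mercator on WGS84 gives φ = -55.37749967°, λ = 143.99289981°.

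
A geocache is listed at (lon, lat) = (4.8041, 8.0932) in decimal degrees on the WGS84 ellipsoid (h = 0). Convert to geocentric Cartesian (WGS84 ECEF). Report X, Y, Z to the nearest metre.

X 6292847 m, Y 528879 m, Z 891986 m

WGS84: a = 6378137 m, e² = 0.006694380; N(φ) = a/√(1−e²sin²φ) = 6378560.177 m.
X = (N+h)·cosφ·cosλ = 6292846.563 m; Y = (N+h)·cosφ·sinλ = 528878.575 m; Z = (N(1−e²)+h)·sinφ = 891985.974 m.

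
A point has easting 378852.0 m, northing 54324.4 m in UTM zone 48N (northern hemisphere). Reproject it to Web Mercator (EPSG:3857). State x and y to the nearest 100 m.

Unproject from UTM 48N (λ₀ = 105°) → φ = 0.49140045°, λ = 103.91129968°.
Web Mercator (R = 6378137 m): x = 11567352.969 m, y = 54703.118 m.

x 11567400 m, y 54700 m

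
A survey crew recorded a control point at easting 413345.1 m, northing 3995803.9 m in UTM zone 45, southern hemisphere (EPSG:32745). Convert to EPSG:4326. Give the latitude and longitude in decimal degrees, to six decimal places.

lat -54.178500°, lon 85.672301°

Zone 45S: λ₀ = 87°, k₀ = 0.9996, false easting 500000 m, false northing 10000000 m.
Meridian distance M = (N − FN)/k₀ = -6006598.7 m.
Inverse transverse Mercator on WGS84 gives φ = -54.17849986°, λ = 85.67230073°.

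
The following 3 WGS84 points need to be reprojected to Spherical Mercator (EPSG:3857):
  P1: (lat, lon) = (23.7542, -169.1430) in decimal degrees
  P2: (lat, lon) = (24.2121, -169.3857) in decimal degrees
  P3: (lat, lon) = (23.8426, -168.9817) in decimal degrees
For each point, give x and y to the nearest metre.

P1: x -18828913 m, y 2723485 m; P2: x -18855930 m, y 2779275 m; P3: x -18810957 m, y 2734240 m

Web Mercator: x = R·λ, y = R·ln tan(π/4+φ/2), R = 6378137 m.
P1 (23.7542°, -169.1430°) → (-18828912.631, 2723484.786) m.
P2 (24.2121°, -169.3857°) → (-18855929.872, 2779274.799) m.
P3 (23.8426°, -168.9817°) → (-18810956.797, 2734239.930) m.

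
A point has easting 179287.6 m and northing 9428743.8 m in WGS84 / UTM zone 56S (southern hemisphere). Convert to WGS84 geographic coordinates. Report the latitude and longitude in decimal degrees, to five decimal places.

Zone 56S: λ₀ = 153°, k₀ = 0.9996, false easting 500000 m, false northing 10000000 m.
Meridian distance M = (N − FN)/k₀ = -571484.8 m.
Inverse transverse Mercator on WGS84 gives φ = -5.16160041°, λ = 150.10739982°.

lat -5.16160°, lon 150.10740°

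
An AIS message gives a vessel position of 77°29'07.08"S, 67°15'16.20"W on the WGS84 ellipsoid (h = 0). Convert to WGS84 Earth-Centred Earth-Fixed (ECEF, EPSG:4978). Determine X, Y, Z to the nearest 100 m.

X 536100 m, Y -1278700 m, Z -6204700 m

WGS84: a = 6378137 m, e² = 0.006694380; N(φ) = a/√(1−e²sin²φ) = 6398581.289 m.
X = (N+h)·cosφ·cosλ = 536077.860 m; Y = (N+h)·cosφ·sinλ = -1278682.190 m; Z = (N(1−e²)+h)·sinφ = -6204737.037 m.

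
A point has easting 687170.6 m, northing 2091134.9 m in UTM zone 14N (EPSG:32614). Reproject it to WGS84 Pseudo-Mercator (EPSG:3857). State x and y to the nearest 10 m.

Unproject from UTM 14N (λ₀ = -99°) → φ = 18.90390020°, λ = -97.22289969°.
Web Mercator (R = 6378137 m): x = -10822803.686 m, y = 2143624.981 m.

x -10822800 m, y 2143620 m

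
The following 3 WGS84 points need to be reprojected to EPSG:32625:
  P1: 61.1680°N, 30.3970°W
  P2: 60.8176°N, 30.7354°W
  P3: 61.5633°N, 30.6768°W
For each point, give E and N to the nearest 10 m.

UTM zone 25N: λ₀ = -33°, k₀ = 0.9996.
P1 (61.1680°, -30.3970°) → (640015.514, 6784287.142) m.
P2 (60.8176°, -30.7354°) → (623167.660, 6744596.627) m.
P3 (61.5633°, -30.6768°) → (623402.523, 6827733.298) m.

P1: E 640020 m, N 6784290 m; P2: E 623170 m, N 6744600 m; P3: E 623400 m, N 6827730 m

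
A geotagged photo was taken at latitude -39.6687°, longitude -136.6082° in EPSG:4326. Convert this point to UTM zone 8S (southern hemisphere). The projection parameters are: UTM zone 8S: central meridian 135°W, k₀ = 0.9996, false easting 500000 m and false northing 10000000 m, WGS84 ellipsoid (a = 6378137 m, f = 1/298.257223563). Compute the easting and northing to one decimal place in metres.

Zone 8 central meridian λ₀ = 6×8 − 183 = -135°; Δλ = -1.6082°.
Transverse Mercator on WGS84 with k₀ = 0.9996 gives E = 362060.024 m, N = 5607776.847 m.

E 362060.0 m, N 5607776.8 m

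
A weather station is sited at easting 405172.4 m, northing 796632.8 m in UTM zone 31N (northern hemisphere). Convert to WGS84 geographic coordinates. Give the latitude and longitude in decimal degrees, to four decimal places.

lat 7.2062°, lon 2.1411°

Zone 31N: λ₀ = 3°, k₀ = 0.9996, false easting 500000 m.
Meridian distance M = (N − FN)/k₀ = 796951.6 m.
Inverse transverse Mercator on WGS84 gives φ = 7.20619977°, λ = 2.14109997°.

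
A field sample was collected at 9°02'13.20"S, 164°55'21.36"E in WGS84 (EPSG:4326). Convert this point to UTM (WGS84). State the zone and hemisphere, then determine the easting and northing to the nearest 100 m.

Longitude 164.9226° lies in the 6° band [162°, 168°), giving zone 58; latitude is south of the equator, so 58S.
Zone 58 central meridian λ₀ = 6×58 − 183 = 165°; Δλ = -0.0774°.
Transverse Mercator on WGS84 with k₀ = 0.9996 gives E = 491493.521 m, N = 9001056.299 m.

Zone 58S: E 491500 m, N 9001100 m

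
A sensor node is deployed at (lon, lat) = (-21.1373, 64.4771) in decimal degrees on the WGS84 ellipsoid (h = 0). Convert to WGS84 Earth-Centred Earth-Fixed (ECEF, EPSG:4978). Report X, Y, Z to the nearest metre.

X 2570276 m, Y -993710 m, Z 5732832 m

WGS84: a = 6378137 m, e² = 0.006694380; N(φ) = a/√(1−e²sin²φ) = 6395593.822 m.
X = (N+h)·cosφ·cosλ = 2570276.030 m; Y = (N+h)·cosφ·sinλ = -993709.871 m; Z = (N(1−e²)+h)·sinφ = 5732831.538 m.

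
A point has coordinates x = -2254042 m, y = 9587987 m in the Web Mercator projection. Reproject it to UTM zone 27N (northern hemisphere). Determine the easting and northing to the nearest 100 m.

E 535500 m, N 7200000 m

Web Mercator inverse (R = 6378137 m) → φ = 64.92249918°, λ = -20.24840380°.
UTM 27N forward: E = 535544.769 m, N = 7200028.477 m.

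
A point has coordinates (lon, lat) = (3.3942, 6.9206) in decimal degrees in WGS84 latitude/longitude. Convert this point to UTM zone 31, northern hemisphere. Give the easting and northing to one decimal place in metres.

E 543547.4 m, N 764989.5 m

Zone 31 central meridian λ₀ = 6×31 − 183 = 3°; Δλ = +0.3942°.
Transverse Mercator on WGS84 with k₀ = 0.9996 gives E = 543547.449 m, N = 764989.537 m.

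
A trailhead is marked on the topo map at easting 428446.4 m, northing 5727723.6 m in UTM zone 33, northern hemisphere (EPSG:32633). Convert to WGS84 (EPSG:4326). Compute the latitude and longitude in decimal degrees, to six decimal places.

Zone 33N: λ₀ = 15°, k₀ = 0.9996, false easting 500000 m.
Meridian distance M = (N − FN)/k₀ = 5730015.6 m.
Inverse transverse Mercator on WGS84 gives φ = 51.69590045°, λ = 13.96469995°.

lat 51.695900°, lon 13.964700°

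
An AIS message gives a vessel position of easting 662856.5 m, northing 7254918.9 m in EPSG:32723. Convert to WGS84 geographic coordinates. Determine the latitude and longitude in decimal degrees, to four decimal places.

lat -24.8119°, lon -43.3887°

Zone 23S: λ₀ = -45°, k₀ = 0.9996, false easting 500000 m, false northing 10000000 m.
Meridian distance M = (N − FN)/k₀ = -2746179.6 m.
Inverse transverse Mercator on WGS84 gives φ = -24.81190003°, λ = -43.38869988°.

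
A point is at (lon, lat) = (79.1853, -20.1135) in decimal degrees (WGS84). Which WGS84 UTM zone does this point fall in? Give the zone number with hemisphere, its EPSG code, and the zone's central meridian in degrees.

Zone 44S (EPSG:32744), central meridian 81°

UTM zone = ⌊(λ + 180)/6⌋ + 1; 79.1853° ∈ [78°, 84°) → zone 44.
Hemisphere: S (φ < 0).
Central meridian λ₀ = 6×44 − 183 = 81°.
EPSG code: 32744.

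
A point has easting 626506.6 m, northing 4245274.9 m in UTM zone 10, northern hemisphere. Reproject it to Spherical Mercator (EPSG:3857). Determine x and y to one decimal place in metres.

Unproject from UTM 10N (λ₀ = -123°) → φ = 38.34669970°, λ = -121.55229998°.
Web Mercator (R = 6378137 m): x = -13531140.139 m, y = 4628519.292 m.

x -13531140.1 m, y 4628519.3 m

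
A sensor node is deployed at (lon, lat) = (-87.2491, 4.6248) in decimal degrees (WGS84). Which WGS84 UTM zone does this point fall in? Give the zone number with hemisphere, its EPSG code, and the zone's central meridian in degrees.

Zone 16N (EPSG:32616), central meridian -87°

UTM zone = ⌊(λ + 180)/6⌋ + 1; -87.2491° ∈ [-90°, -84°) → zone 16.
Hemisphere: N (φ ≥ 0).
Central meridian λ₀ = 6×16 − 183 = -87°.
EPSG code: 32616.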